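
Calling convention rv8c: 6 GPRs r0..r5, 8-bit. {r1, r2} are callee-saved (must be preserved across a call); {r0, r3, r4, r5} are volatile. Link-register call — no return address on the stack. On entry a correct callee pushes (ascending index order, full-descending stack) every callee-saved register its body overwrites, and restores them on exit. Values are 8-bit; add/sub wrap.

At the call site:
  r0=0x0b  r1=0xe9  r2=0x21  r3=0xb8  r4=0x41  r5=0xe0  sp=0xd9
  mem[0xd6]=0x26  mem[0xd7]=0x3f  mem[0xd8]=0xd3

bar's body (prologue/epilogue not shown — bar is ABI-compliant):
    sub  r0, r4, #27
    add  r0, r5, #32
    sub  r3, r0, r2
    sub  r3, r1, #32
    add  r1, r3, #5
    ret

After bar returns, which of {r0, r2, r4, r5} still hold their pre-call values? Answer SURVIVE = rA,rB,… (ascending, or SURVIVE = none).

prologue: push r1 -> mem[0xd8]=0xe9, sp=0xd8
body[0] sub  r0, r4, #27 -> r0=0x26
body[1] add  r0, r5, #32 -> r0=0x00
body[2] sub  r3, r0, r2 -> r3=0xdf
body[3] sub  r3, r1, #32 -> r3=0xc9
body[4] add  r1, r3, #5 -> r1=0xce
epilogue: pop r1=0xe9, sp=0xd9
r0: caller-saved, written=True
r2: callee-saved, written=False
r4: caller-saved, written=False
r5: caller-saved, written=False

SURVIVE = r2,r4,r5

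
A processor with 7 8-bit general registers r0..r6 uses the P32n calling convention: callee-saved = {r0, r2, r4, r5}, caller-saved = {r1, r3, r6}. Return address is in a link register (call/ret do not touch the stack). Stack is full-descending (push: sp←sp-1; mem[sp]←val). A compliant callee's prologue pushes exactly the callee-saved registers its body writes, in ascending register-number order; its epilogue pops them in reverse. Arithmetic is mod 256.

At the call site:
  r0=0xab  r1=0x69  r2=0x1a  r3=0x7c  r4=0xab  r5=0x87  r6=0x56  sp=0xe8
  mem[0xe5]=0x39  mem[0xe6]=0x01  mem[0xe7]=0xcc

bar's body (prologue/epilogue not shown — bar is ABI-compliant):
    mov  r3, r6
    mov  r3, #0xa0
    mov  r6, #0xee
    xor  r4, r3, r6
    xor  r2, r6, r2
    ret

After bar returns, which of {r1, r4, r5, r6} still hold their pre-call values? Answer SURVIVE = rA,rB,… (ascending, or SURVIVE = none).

SURVIVE = r1,r4,r5

prologue: push r2 -> mem[0xe7]=0x1a, sp=0xe7
prologue: push r4 -> mem[0xe6]=0xab, sp=0xe6
body[0] mov  r3, r6 -> r3=0x56
body[1] mov  r3, #0xa0 -> r3=0xa0
body[2] mov  r6, #0xee -> r6=0xee
body[3] xor  r4, r3, r6 -> r4=0x4e
body[4] xor  r2, r6, r2 -> r2=0xf4
epilogue: pop r4=0xab, sp=0xe7
epilogue: pop r2=0x1a, sp=0xe8
r1: caller-saved, written=False
r4: callee-saved, written=True
r5: callee-saved, written=False
r6: caller-saved, written=True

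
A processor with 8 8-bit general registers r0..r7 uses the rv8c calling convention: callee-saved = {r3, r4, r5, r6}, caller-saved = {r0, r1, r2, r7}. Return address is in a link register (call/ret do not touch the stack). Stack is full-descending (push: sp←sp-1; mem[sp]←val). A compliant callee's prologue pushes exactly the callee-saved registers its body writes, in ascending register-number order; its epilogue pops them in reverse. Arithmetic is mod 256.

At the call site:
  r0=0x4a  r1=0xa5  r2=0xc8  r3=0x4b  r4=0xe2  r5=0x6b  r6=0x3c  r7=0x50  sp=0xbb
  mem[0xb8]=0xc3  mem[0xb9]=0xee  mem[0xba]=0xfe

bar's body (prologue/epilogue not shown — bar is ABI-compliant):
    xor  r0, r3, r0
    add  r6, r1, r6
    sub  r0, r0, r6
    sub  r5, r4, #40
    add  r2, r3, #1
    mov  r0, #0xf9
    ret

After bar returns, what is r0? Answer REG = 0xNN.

prologue: push r5 → mem[0xba]=0x6b, sp=0xba
prologue: push r6 → mem[0xb9]=0x3c, sp=0xb9
body[0] xor  r0, r3, r0 → r0=0x01
body[1] add  r6, r1, r6 → r6=0xe1
body[2] sub  r0, r0, r6 → r0=0x20
body[3] sub  r5, r4, #40 → r5=0xba
body[4] add  r2, r3, #1 → r2=0x4c
body[5] mov  r0, #0xf9 → r0=0xf9
epilogue: pop r6=0x3c, sp=0xba
epilogue: pop r5=0x6b, sp=0xbb
r0 is caller-saved → body value

REG = 0xf9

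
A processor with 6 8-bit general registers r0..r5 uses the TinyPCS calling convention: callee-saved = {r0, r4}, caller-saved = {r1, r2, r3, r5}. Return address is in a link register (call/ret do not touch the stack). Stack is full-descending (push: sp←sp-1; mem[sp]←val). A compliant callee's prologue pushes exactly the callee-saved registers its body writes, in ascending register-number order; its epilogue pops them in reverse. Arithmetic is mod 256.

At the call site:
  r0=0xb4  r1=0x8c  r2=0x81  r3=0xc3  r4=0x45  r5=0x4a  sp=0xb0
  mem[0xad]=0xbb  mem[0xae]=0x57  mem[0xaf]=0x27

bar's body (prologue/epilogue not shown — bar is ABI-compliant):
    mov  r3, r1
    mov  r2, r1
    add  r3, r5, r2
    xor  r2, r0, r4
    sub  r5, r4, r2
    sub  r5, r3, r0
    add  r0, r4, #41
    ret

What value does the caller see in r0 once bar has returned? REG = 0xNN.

prologue: push r0 → mem[0xaf]=0xb4, sp=0xaf
body[0] mov  r3, r1 → r3=0x8c
body[1] mov  r2, r1 → r2=0x8c
body[2] add  r3, r5, r2 → r3=0xd6
body[3] xor  r2, r0, r4 → r2=0xf1
body[4] sub  r5, r4, r2 → r5=0x54
body[5] sub  r5, r3, r0 → r5=0x22
body[6] add  r0, r4, #41 → r0=0x6e
epilogue: pop r0=0xb4, sp=0xb0
r0 is callee-saved → restored

REG = 0xb4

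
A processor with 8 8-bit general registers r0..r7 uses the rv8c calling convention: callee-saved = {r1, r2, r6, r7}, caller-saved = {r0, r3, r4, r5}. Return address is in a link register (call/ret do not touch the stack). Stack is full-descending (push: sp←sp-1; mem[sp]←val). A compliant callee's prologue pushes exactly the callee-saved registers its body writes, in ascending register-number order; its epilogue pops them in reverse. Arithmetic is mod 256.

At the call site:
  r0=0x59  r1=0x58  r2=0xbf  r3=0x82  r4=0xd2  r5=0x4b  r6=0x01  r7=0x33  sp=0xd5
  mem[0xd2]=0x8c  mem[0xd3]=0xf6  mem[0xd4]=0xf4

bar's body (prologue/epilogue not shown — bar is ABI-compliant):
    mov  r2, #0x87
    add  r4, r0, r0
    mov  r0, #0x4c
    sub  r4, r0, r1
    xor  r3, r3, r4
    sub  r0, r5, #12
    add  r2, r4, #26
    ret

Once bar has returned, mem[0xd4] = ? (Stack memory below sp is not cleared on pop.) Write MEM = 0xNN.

MEM = 0xbf

prologue: push r2 -> mem[0xd4]=0xbf, sp=0xd4
body[0] mov  r2, #0x87 -> r2=0x87
body[1] add  r4, r0, r0 -> r4=0xb2
body[2] mov  r0, #0x4c -> r0=0x4c
body[3] sub  r4, r0, r1 -> r4=0xf4
body[4] xor  r3, r3, r4 -> r3=0x76
body[5] sub  r0, r5, #12 -> r0=0x3f
body[6] add  r2, r4, #26 -> r2=0x0e
epilogue: pop r2=0xbf, sp=0xd5
prologue pushed ['r2'] at ['0xd4']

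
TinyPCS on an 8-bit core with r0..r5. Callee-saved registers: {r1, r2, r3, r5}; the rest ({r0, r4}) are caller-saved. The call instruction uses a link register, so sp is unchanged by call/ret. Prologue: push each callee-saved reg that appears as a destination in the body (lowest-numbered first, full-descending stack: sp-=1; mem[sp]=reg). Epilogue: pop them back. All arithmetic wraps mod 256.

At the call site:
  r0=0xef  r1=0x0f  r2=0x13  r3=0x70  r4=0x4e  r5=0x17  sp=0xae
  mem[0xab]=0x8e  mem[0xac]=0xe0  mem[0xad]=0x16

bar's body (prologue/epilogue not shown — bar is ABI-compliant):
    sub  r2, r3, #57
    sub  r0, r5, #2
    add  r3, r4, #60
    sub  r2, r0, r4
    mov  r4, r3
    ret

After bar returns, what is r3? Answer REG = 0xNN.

prologue: push r2 → mem[0xad]=0x13, sp=0xad
prologue: push r3 → mem[0xac]=0x70, sp=0xac
body[0] sub  r2, r3, #57 → r2=0x37
body[1] sub  r0, r5, #2 → r0=0x15
body[2] add  r3, r4, #60 → r3=0x8a
body[3] sub  r2, r0, r4 → r2=0xc7
body[4] mov  r4, r3 → r4=0x8a
epilogue: pop r3=0x70, sp=0xad
epilogue: pop r2=0x13, sp=0xae
r3 is callee-saved → restored

REG = 0x70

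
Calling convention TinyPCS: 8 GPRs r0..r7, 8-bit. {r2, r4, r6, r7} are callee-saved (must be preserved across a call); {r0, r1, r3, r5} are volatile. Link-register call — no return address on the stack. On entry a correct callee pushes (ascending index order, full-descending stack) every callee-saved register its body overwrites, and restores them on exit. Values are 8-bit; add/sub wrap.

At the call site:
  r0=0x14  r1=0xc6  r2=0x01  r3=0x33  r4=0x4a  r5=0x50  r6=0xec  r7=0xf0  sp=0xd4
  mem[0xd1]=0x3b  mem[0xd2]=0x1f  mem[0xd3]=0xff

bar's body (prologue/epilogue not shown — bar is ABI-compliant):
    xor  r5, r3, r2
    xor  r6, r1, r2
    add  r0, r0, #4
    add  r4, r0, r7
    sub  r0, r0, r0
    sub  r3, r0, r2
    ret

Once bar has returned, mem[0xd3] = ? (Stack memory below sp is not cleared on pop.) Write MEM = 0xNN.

prologue: push r4 → mem[0xd3]=0x4a, sp=0xd3
prologue: push r6 → mem[0xd2]=0xec, sp=0xd2
body[0] xor  r5, r3, r2 → r5=0x32
body[1] xor  r6, r1, r2 → r6=0xc7
body[2] add  r0, r0, #4 → r0=0x18
body[3] add  r4, r0, r7 → r4=0x08
body[4] sub  r0, r0, r0 → r0=0x00
body[5] sub  r3, r0, r2 → r3=0xff
epilogue: pop r6=0xec, sp=0xd3
epilogue: pop r4=0x4a, sp=0xd4
prologue pushed ['r4', 'r6'] at ['0xd3', '0xd2']

MEM = 0x4a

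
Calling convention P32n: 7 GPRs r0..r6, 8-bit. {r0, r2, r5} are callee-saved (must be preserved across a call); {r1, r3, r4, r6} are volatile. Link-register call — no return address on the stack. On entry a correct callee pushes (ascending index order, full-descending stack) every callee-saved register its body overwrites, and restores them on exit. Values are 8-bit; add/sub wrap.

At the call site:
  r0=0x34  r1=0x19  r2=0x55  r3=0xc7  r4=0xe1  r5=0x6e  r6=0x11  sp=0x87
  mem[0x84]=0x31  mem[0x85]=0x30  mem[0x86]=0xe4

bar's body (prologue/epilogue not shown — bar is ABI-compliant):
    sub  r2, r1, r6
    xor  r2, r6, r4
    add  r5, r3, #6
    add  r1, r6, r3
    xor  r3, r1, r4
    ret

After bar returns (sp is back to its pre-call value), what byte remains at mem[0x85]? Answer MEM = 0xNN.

prologue: push r2 -> mem[0x86]=0x55, sp=0x86
prologue: push r5 -> mem[0x85]=0x6e, sp=0x85
body[0] sub  r2, r1, r6 -> r2=0x08
body[1] xor  r2, r6, r4 -> r2=0xf0
body[2] add  r5, r3, #6 -> r5=0xcd
body[3] add  r1, r6, r3 -> r1=0xd8
body[4] xor  r3, r1, r4 -> r3=0x39
epilogue: pop r5=0x6e, sp=0x86
epilogue: pop r2=0x55, sp=0x87
prologue pushed ['r2', 'r5'] at ['0x86', '0x85']

MEM = 0x6e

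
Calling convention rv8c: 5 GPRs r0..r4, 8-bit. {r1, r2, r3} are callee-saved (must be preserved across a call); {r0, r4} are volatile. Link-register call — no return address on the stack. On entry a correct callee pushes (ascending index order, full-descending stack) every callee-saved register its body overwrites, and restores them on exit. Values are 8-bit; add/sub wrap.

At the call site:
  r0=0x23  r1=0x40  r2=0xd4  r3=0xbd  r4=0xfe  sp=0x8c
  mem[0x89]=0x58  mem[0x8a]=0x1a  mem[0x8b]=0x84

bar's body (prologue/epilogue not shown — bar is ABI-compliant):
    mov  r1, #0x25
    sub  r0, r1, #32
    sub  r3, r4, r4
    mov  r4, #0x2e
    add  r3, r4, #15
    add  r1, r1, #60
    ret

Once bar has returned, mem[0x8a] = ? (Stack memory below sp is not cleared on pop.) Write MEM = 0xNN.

MEM = 0xbd

prologue: push r1 -> mem[0x8b]=0x40, sp=0x8b
prologue: push r3 -> mem[0x8a]=0xbd, sp=0x8a
body[0] mov  r1, #0x25 -> r1=0x25
body[1] sub  r0, r1, #32 -> r0=0x05
body[2] sub  r3, r4, r4 -> r3=0x00
body[3] mov  r4, #0x2e -> r4=0x2e
body[4] add  r3, r4, #15 -> r3=0x3d
body[5] add  r1, r1, #60 -> r1=0x61
epilogue: pop r3=0xbd, sp=0x8b
epilogue: pop r1=0x40, sp=0x8c
prologue pushed ['r1', 'r3'] at ['0x8b', '0x8a']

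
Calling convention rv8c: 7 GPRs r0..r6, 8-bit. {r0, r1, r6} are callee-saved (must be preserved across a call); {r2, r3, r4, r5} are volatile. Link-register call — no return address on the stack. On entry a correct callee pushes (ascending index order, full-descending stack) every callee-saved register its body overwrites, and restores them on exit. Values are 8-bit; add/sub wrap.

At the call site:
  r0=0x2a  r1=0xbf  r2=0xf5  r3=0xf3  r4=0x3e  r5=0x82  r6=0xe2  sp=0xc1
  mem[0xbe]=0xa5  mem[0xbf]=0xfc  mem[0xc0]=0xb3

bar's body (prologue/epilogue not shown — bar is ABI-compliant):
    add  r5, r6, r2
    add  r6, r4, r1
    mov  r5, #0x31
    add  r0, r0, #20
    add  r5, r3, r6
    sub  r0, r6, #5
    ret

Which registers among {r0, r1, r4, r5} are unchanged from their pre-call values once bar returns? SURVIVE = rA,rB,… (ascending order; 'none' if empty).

prologue: push r0 → mem[0xc0]=0x2a, sp=0xc0
prologue: push r6 → mem[0xbf]=0xe2, sp=0xbf
body[0] add  r5, r6, r2 → r5=0xd7
body[1] add  r6, r4, r1 → r6=0xfd
body[2] mov  r5, #0x31 → r5=0x31
body[3] add  r0, r0, #20 → r0=0x3e
body[4] add  r5, r3, r6 → r5=0xf0
body[5] sub  r0, r6, #5 → r0=0xf8
epilogue: pop r6=0xe2, sp=0xc0
epilogue: pop r0=0x2a, sp=0xc1
r0: callee-saved, written=True
r1: callee-saved, written=False
r4: caller-saved, written=False
r5: caller-saved, written=True

SURVIVE = r0,r1,r4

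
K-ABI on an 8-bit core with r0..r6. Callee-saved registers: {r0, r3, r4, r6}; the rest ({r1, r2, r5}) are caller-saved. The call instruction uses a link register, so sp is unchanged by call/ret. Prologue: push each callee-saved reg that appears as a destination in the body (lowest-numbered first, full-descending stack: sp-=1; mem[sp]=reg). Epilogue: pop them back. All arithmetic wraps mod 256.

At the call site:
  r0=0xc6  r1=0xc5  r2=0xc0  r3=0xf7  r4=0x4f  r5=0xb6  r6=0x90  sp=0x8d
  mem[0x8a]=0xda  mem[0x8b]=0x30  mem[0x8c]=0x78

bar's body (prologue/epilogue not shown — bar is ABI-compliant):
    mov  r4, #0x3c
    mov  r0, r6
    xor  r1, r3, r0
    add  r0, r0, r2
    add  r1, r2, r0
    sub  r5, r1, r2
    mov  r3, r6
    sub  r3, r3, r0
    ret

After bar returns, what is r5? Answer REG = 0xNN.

prologue: push r0 → mem[0x8c]=0xc6, sp=0x8c
prologue: push r3 → mem[0x8b]=0xf7, sp=0x8b
prologue: push r4 → mem[0x8a]=0x4f, sp=0x8a
body[0] mov  r4, #0x3c → r4=0x3c
body[1] mov  r0, r6 → r0=0x90
body[2] xor  r1, r3, r0 → r1=0x67
body[3] add  r0, r0, r2 → r0=0x50
body[4] add  r1, r2, r0 → r1=0x10
body[5] sub  r5, r1, r2 → r5=0x50
body[6] mov  r3, r6 → r3=0x90
body[7] sub  r3, r3, r0 → r3=0x40
epilogue: pop r4=0x4f, sp=0x8b
epilogue: pop r3=0xf7, sp=0x8c
epilogue: pop r0=0xc6, sp=0x8d
r5 is caller-saved → body value

REG = 0x50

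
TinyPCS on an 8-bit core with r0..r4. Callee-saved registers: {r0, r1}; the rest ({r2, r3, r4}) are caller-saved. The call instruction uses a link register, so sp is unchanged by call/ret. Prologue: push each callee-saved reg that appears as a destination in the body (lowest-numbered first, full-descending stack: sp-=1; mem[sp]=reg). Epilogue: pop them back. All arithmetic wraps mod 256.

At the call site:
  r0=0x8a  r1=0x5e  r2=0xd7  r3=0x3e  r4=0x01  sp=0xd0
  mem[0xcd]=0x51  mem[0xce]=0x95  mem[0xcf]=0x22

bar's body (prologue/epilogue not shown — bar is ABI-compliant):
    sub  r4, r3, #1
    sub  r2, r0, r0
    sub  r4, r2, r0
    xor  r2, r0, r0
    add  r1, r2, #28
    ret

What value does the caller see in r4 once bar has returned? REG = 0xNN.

prologue: push r1 -> mem[0xcf]=0x5e, sp=0xcf
body[0] sub  r4, r3, #1 -> r4=0x3d
body[1] sub  r2, r0, r0 -> r2=0x00
body[2] sub  r4, r2, r0 -> r4=0x76
body[3] xor  r2, r0, r0 -> r2=0x00
body[4] add  r1, r2, #28 -> r1=0x1c
epilogue: pop r1=0x5e, sp=0xd0
r4 is caller-saved -> body value

REG = 0x76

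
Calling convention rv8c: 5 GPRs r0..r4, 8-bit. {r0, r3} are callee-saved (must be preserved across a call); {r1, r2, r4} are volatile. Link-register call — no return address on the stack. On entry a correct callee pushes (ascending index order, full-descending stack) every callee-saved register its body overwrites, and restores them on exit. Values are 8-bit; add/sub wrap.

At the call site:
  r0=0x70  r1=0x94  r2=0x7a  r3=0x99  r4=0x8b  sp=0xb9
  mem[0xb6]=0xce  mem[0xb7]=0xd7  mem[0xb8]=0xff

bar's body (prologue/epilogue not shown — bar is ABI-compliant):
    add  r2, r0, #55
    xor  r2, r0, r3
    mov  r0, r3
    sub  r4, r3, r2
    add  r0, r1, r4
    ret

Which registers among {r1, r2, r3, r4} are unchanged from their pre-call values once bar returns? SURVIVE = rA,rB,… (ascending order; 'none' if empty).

prologue: push r0 -> mem[0xb8]=0x70, sp=0xb8
body[0] add  r2, r0, #55 -> r2=0xa7
body[1] xor  r2, r0, r3 -> r2=0xe9
body[2] mov  r0, r3 -> r0=0x99
body[3] sub  r4, r3, r2 -> r4=0xb0
body[4] add  r0, r1, r4 -> r0=0x44
epilogue: pop r0=0x70, sp=0xb9
r1: caller-saved, written=False
r2: caller-saved, written=True
r3: callee-saved, written=False
r4: caller-saved, written=True

SURVIVE = r1,r3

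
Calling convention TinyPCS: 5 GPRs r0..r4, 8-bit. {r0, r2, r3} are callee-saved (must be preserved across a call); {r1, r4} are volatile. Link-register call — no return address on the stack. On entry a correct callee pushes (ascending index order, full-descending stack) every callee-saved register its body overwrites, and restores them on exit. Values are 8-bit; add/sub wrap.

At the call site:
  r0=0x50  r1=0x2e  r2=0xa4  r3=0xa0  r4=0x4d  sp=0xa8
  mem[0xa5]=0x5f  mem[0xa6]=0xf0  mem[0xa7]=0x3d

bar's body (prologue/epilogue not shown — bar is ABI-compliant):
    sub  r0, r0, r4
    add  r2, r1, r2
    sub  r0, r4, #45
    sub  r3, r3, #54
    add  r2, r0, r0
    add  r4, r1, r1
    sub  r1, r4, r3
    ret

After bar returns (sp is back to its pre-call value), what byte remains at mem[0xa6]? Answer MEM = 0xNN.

MEM = 0xa4

prologue: push r0 -> mem[0xa7]=0x50, sp=0xa7
prologue: push r2 -> mem[0xa6]=0xa4, sp=0xa6
prologue: push r3 -> mem[0xa5]=0xa0, sp=0xa5
body[0] sub  r0, r0, r4 -> r0=0x03
body[1] add  r2, r1, r2 -> r2=0xd2
body[2] sub  r0, r4, #45 -> r0=0x20
body[3] sub  r3, r3, #54 -> r3=0x6a
body[4] add  r2, r0, r0 -> r2=0x40
body[5] add  r4, r1, r1 -> r4=0x5c
body[6] sub  r1, r4, r3 -> r1=0xf2
epilogue: pop r3=0xa0, sp=0xa6
epilogue: pop r2=0xa4, sp=0xa7
epilogue: pop r0=0x50, sp=0xa8
prologue pushed ['r0', 'r2', 'r3'] at ['0xa7', '0xa6', '0xa5']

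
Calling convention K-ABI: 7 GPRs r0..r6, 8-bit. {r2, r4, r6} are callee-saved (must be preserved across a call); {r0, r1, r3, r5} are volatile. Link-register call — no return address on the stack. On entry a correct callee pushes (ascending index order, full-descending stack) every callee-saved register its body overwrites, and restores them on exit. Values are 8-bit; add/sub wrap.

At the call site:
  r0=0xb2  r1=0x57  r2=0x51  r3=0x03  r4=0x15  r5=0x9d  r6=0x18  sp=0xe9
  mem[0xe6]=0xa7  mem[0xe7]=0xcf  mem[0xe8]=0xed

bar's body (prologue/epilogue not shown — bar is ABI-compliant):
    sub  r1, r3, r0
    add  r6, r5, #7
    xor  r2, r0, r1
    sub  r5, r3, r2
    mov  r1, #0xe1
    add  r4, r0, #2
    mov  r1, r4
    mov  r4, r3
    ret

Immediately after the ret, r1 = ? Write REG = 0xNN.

REG = 0xb4

prologue: push r2 -> mem[0xe8]=0x51, sp=0xe8
prologue: push r4 -> mem[0xe7]=0x15, sp=0xe7
prologue: push r6 -> mem[0xe6]=0x18, sp=0xe6
body[0] sub  r1, r3, r0 -> r1=0x51
body[1] add  r6, r5, #7 -> r6=0xa4
body[2] xor  r2, r0, r1 -> r2=0xe3
body[3] sub  r5, r3, r2 -> r5=0x20
body[4] mov  r1, #0xe1 -> r1=0xe1
body[5] add  r4, r0, #2 -> r4=0xb4
body[6] mov  r1, r4 -> r1=0xb4
body[7] mov  r4, r3 -> r4=0x03
epilogue: pop r6=0x18, sp=0xe7
epilogue: pop r4=0x15, sp=0xe8
epilogue: pop r2=0x51, sp=0xe9
r1 is caller-saved -> body value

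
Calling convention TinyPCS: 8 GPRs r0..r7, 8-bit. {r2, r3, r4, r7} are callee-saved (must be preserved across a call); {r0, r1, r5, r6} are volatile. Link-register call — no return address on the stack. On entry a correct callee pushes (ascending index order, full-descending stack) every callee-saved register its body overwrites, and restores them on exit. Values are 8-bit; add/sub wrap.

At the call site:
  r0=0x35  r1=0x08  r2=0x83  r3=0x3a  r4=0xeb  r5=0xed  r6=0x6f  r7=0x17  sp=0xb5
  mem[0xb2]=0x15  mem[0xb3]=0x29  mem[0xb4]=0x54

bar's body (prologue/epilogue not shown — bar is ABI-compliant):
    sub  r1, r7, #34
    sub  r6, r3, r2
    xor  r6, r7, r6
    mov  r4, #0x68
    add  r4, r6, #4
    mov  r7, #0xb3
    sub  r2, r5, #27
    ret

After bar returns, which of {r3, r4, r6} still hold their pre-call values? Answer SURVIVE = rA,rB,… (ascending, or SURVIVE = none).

prologue: push r2 -> mem[0xb4]=0x83, sp=0xb4
prologue: push r4 -> mem[0xb3]=0xeb, sp=0xb3
prologue: push r7 -> mem[0xb2]=0x17, sp=0xb2
body[0] sub  r1, r7, #34 -> r1=0xf5
body[1] sub  r6, r3, r2 -> r6=0xb7
body[2] xor  r6, r7, r6 -> r6=0xa0
body[3] mov  r4, #0x68 -> r4=0x68
body[4] add  r4, r6, #4 -> r4=0xa4
body[5] mov  r7, #0xb3 -> r7=0xb3
body[6] sub  r2, r5, #27 -> r2=0xd2
epilogue: pop r7=0x17, sp=0xb3
epilogue: pop r4=0xeb, sp=0xb4
epilogue: pop r2=0x83, sp=0xb5
r3: callee-saved, written=False
r4: callee-saved, written=True
r6: caller-saved, written=True

SURVIVE = r3,r4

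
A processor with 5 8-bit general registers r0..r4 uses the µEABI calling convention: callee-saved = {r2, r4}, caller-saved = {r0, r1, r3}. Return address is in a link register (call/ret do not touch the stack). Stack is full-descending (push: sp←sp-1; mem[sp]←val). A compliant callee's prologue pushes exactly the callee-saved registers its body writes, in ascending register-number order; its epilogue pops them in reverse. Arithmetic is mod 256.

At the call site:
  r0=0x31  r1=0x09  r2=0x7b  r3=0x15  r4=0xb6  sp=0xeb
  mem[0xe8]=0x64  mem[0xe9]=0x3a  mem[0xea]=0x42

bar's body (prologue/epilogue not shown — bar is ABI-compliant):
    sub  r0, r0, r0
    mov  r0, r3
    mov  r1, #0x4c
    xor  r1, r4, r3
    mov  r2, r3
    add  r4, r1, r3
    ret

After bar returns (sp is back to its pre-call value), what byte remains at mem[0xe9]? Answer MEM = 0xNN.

prologue: push r2 -> mem[0xea]=0x7b, sp=0xea
prologue: push r4 -> mem[0xe9]=0xb6, sp=0xe9
body[0] sub  r0, r0, r0 -> r0=0x00
body[1] mov  r0, r3 -> r0=0x15
body[2] mov  r1, #0x4c -> r1=0x4c
body[3] xor  r1, r4, r3 -> r1=0xa3
body[4] mov  r2, r3 -> r2=0x15
body[5] add  r4, r1, r3 -> r4=0xb8
epilogue: pop r4=0xb6, sp=0xea
epilogue: pop r2=0x7b, sp=0xeb
prologue pushed ['r2', 'r4'] at ['0xea', '0xe9']

MEM = 0xb6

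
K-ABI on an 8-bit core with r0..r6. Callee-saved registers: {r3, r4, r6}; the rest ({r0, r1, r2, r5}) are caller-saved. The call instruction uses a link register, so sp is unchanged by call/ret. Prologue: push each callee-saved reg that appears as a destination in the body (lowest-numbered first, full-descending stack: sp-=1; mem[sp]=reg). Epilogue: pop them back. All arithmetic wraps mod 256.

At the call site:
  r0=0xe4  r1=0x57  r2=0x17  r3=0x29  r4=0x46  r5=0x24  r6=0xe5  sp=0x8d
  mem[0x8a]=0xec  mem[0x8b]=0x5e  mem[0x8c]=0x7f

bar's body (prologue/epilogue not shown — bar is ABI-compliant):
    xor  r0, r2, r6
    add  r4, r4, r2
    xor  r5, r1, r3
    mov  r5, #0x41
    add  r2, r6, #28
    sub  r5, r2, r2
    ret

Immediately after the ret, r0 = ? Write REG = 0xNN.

REG = 0xf2

prologue: push r4 → mem[0x8c]=0x46, sp=0x8c
body[0] xor  r0, r2, r6 → r0=0xf2
body[1] add  r4, r4, r2 → r4=0x5d
body[2] xor  r5, r1, r3 → r5=0x7e
body[3] mov  r5, #0x41 → r5=0x41
body[4] add  r2, r6, #28 → r2=0x01
body[5] sub  r5, r2, r2 → r5=0x00
epilogue: pop r4=0x46, sp=0x8d
r0 is caller-saved → body value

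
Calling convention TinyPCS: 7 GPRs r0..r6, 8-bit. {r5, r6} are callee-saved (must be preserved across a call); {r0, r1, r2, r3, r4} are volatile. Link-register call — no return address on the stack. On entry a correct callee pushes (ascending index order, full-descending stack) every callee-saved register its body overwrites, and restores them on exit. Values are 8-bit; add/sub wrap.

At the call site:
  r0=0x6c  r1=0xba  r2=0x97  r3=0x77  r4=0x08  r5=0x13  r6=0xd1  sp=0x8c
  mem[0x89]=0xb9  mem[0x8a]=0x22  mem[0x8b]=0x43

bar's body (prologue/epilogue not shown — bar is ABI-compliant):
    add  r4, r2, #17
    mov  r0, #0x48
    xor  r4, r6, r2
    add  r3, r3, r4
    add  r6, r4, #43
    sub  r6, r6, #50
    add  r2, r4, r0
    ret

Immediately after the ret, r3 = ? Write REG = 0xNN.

REG = 0xbd

prologue: push r6 → mem[0x8b]=0xd1, sp=0x8b
body[0] add  r4, r2, #17 → r4=0xa8
body[1] mov  r0, #0x48 → r0=0x48
body[2] xor  r4, r6, r2 → r4=0x46
body[3] add  r3, r3, r4 → r3=0xbd
body[4] add  r6, r4, #43 → r6=0x71
body[5] sub  r6, r6, #50 → r6=0x3f
body[6] add  r2, r4, r0 → r2=0x8e
epilogue: pop r6=0xd1, sp=0x8c
r3 is caller-saved → body value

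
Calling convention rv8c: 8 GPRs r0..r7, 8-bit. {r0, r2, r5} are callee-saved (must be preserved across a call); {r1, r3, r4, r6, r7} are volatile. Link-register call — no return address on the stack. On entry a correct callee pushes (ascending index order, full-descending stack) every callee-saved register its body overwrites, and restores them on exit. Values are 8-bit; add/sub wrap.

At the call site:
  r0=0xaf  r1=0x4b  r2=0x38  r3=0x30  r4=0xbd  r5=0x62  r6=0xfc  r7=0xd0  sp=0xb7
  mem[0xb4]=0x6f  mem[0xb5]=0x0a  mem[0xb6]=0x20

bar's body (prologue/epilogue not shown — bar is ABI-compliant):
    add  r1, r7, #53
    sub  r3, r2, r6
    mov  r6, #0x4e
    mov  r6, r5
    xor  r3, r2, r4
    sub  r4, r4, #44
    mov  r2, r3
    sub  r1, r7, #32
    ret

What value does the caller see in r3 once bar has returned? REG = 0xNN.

prologue: push r2 → mem[0xb6]=0x38, sp=0xb6
body[0] add  r1, r7, #53 → r1=0x05
body[1] sub  r3, r2, r6 → r3=0x3c
body[2] mov  r6, #0x4e → r6=0x4e
body[3] mov  r6, r5 → r6=0x62
body[4] xor  r3, r2, r4 → r3=0x85
body[5] sub  r4, r4, #44 → r4=0x91
body[6] mov  r2, r3 → r2=0x85
body[7] sub  r1, r7, #32 → r1=0xb0
epilogue: pop r2=0x38, sp=0xb7
r3 is caller-saved → body value

REG = 0x85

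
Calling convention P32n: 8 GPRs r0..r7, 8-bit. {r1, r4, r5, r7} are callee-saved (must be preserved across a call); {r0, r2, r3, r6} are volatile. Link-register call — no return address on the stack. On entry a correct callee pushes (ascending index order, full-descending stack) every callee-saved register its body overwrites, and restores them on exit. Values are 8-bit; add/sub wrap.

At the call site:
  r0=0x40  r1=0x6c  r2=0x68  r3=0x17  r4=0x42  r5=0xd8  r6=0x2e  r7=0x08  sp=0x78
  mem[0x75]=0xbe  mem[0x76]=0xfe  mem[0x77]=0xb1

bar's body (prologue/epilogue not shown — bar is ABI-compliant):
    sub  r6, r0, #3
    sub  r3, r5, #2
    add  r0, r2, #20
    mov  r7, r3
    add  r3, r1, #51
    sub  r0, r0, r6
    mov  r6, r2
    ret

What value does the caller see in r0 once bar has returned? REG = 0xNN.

REG = 0x3f

prologue: push r7 -> mem[0x77]=0x08, sp=0x77
body[0] sub  r6, r0, #3 -> r6=0x3d
body[1] sub  r3, r5, #2 -> r3=0xd6
body[2] add  r0, r2, #20 -> r0=0x7c
body[3] mov  r7, r3 -> r7=0xd6
body[4] add  r3, r1, #51 -> r3=0x9f
body[5] sub  r0, r0, r6 -> r0=0x3f
body[6] mov  r6, r2 -> r6=0x68
epilogue: pop r7=0x08, sp=0x78
r0 is caller-saved -> body value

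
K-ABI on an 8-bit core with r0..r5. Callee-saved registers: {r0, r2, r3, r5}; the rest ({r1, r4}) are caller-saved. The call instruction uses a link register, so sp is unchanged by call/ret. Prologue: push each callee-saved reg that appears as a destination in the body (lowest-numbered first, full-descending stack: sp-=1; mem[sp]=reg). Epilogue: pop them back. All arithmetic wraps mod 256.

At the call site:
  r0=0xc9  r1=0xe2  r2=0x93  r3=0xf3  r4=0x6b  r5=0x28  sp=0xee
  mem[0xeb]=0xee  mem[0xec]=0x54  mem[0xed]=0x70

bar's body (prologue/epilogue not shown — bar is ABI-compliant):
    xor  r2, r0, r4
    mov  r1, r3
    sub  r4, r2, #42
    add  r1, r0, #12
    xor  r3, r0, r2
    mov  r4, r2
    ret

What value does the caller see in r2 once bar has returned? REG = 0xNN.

REG = 0x93

prologue: push r2 → mem[0xed]=0x93, sp=0xed
prologue: push r3 → mem[0xec]=0xf3, sp=0xec
body[0] xor  r2, r0, r4 → r2=0xa2
body[1] mov  r1, r3 → r1=0xf3
body[2] sub  r4, r2, #42 → r4=0x78
body[3] add  r1, r0, #12 → r1=0xd5
body[4] xor  r3, r0, r2 → r3=0x6b
body[5] mov  r4, r2 → r4=0xa2
epilogue: pop r3=0xf3, sp=0xed
epilogue: pop r2=0x93, sp=0xee
r2 is callee-saved → restored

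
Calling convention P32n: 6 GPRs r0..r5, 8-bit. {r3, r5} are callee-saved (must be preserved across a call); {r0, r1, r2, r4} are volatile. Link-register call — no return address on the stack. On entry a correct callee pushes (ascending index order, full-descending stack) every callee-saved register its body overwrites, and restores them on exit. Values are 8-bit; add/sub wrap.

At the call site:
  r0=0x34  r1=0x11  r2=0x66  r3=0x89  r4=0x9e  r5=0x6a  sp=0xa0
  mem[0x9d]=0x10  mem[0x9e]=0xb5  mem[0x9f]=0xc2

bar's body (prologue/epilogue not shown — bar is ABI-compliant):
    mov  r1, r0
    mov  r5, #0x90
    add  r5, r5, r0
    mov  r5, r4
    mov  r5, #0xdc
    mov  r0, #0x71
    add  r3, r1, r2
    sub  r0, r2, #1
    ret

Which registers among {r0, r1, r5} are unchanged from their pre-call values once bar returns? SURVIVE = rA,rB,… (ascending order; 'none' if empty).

prologue: push r3 → mem[0x9f]=0x89, sp=0x9f
prologue: push r5 → mem[0x9e]=0x6a, sp=0x9e
body[0] mov  r1, r0 → r1=0x34
body[1] mov  r5, #0x90 → r5=0x90
body[2] add  r5, r5, r0 → r5=0xc4
body[3] mov  r5, r4 → r5=0x9e
body[4] mov  r5, #0xdc → r5=0xdc
body[5] mov  r0, #0x71 → r0=0x71
body[6] add  r3, r1, r2 → r3=0x9a
body[7] sub  r0, r2, #1 → r0=0x65
epilogue: pop r5=0x6a, sp=0x9f
epilogue: pop r3=0x89, sp=0xa0
r0: caller-saved, written=True
r1: caller-saved, written=True
r5: callee-saved, written=True

SURVIVE = r5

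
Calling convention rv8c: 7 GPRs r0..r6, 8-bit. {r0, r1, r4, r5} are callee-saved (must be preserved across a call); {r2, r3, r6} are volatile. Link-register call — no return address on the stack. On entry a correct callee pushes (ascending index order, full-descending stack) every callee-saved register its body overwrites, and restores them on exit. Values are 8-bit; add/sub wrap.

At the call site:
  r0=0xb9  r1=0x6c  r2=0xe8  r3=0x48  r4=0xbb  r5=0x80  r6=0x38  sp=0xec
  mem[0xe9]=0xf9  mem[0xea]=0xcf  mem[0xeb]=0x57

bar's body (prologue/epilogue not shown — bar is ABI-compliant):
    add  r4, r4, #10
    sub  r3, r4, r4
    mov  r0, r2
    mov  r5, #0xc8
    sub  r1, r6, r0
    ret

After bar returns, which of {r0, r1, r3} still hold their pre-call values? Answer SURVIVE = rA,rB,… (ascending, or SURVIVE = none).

SURVIVE = r0,r1

prologue: push r0 -> mem[0xeb]=0xb9, sp=0xeb
prologue: push r1 -> mem[0xea]=0x6c, sp=0xea
prologue: push r4 -> mem[0xe9]=0xbb, sp=0xe9
prologue: push r5 -> mem[0xe8]=0x80, sp=0xe8
body[0] add  r4, r4, #10 -> r4=0xc5
body[1] sub  r3, r4, r4 -> r3=0x00
body[2] mov  r0, r2 -> r0=0xe8
body[3] mov  r5, #0xc8 -> r5=0xc8
body[4] sub  r1, r6, r0 -> r1=0x50
epilogue: pop r5=0x80, sp=0xe9
epilogue: pop r4=0xbb, sp=0xea
epilogue: pop r1=0x6c, sp=0xeb
epilogue: pop r0=0xb9, sp=0xec
r0: callee-saved, written=True
r1: callee-saved, written=True
r3: caller-saved, written=True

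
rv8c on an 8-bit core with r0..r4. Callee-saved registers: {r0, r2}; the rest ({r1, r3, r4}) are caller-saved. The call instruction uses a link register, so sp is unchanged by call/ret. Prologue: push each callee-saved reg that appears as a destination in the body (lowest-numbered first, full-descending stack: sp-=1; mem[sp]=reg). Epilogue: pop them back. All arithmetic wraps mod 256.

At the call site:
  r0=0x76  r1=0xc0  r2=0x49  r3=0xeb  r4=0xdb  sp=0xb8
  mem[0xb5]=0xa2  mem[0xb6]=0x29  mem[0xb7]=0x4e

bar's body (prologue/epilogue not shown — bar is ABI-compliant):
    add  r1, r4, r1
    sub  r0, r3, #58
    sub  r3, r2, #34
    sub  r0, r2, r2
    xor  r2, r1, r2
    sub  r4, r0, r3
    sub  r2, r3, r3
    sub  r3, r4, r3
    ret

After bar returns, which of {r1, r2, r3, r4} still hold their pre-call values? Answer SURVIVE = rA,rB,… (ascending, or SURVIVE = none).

SURVIVE = r2

prologue: push r0 -> mem[0xb7]=0x76, sp=0xb7
prologue: push r2 -> mem[0xb6]=0x49, sp=0xb6
body[0] add  r1, r4, r1 -> r1=0x9b
body[1] sub  r0, r3, #58 -> r0=0xb1
body[2] sub  r3, r2, #34 -> r3=0x27
body[3] sub  r0, r2, r2 -> r0=0x00
body[4] xor  r2, r1, r2 -> r2=0xd2
body[5] sub  r4, r0, r3 -> r4=0xd9
body[6] sub  r2, r3, r3 -> r2=0x00
body[7] sub  r3, r4, r3 -> r3=0xb2
epilogue: pop r2=0x49, sp=0xb7
epilogue: pop r0=0x76, sp=0xb8
r1: caller-saved, written=True
r2: callee-saved, written=True
r3: caller-saved, written=True
r4: caller-saved, written=True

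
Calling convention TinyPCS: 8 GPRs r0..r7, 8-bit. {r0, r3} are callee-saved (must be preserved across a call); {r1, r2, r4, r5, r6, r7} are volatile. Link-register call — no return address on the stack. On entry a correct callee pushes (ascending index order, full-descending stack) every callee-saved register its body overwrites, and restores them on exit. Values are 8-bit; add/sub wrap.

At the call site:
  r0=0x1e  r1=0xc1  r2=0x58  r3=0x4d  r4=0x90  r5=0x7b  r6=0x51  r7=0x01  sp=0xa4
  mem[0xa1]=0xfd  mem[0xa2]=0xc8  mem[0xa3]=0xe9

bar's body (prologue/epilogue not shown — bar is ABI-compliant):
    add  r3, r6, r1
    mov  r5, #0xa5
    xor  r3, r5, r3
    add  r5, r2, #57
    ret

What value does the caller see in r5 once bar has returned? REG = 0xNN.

prologue: push r3 → mem[0xa3]=0x4d, sp=0xa3
body[0] add  r3, r6, r1 → r3=0x12
body[1] mov  r5, #0xa5 → r5=0xa5
body[2] xor  r3, r5, r3 → r3=0xb7
body[3] add  r5, r2, #57 → r5=0x91
epilogue: pop r3=0x4d, sp=0xa4
r5 is caller-saved → body value

REG = 0x91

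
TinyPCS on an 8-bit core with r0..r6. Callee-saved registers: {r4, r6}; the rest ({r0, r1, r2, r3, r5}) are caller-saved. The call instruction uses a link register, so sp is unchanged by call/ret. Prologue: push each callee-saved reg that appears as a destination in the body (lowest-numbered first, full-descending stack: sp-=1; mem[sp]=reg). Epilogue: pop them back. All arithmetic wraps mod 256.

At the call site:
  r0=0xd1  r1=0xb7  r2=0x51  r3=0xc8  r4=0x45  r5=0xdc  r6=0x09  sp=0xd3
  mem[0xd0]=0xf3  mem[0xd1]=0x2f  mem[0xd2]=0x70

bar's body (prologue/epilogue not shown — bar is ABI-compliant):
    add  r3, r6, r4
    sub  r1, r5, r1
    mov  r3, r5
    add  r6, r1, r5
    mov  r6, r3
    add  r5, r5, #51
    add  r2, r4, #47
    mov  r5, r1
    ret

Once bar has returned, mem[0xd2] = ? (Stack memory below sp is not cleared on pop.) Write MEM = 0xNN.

prologue: push r6 -> mem[0xd2]=0x09, sp=0xd2
body[0] add  r3, r6, r4 -> r3=0x4e
body[1] sub  r1, r5, r1 -> r1=0x25
body[2] mov  r3, r5 -> r3=0xdc
body[3] add  r6, r1, r5 -> r6=0x01
body[4] mov  r6, r3 -> r6=0xdc
body[5] add  r5, r5, #51 -> r5=0x0f
body[6] add  r2, r4, #47 -> r2=0x74
body[7] mov  r5, r1 -> r5=0x25
epilogue: pop r6=0x09, sp=0xd3
prologue pushed ['r6'] at ['0xd2']

MEM = 0x09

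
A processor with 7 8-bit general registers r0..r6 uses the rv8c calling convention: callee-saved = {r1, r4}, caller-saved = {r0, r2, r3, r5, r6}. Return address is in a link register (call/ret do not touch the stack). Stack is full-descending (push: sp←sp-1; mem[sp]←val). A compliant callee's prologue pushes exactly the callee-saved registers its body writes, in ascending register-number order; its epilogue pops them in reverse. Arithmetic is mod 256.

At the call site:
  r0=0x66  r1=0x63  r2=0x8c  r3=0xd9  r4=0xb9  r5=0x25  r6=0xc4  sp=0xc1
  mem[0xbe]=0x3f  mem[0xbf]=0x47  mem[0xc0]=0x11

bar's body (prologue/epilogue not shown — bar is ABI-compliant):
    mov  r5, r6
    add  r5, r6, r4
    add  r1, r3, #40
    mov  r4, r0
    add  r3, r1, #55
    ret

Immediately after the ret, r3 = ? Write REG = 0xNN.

prologue: push r1 → mem[0xc0]=0x63, sp=0xc0
prologue: push r4 → mem[0xbf]=0xb9, sp=0xbf
body[0] mov  r5, r6 → r5=0xc4
body[1] add  r5, r6, r4 → r5=0x7d
body[2] add  r1, r3, #40 → r1=0x01
body[3] mov  r4, r0 → r4=0x66
body[4] add  r3, r1, #55 → r3=0x38
epilogue: pop r4=0xb9, sp=0xc0
epilogue: pop r1=0x63, sp=0xc1
r3 is caller-saved → body value

REG = 0x38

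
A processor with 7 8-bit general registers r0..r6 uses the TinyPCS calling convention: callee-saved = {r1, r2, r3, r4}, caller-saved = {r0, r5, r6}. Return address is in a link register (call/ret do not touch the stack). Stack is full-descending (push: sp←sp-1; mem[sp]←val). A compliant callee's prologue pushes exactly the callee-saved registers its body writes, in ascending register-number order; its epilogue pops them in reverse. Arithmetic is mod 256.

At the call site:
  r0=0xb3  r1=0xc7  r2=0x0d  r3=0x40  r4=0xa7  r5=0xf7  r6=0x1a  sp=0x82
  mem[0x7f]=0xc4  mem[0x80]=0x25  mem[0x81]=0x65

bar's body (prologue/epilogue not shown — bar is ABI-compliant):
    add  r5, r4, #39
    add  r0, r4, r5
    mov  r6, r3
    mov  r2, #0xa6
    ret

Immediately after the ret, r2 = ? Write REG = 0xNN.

REG = 0x0d

prologue: push r2 -> mem[0x81]=0x0d, sp=0x81
body[0] add  r5, r4, #39 -> r5=0xce
body[1] add  r0, r4, r5 -> r0=0x75
body[2] mov  r6, r3 -> r6=0x40
body[3] mov  r2, #0xa6 -> r2=0xa6
epilogue: pop r2=0x0d, sp=0x82
r2 is callee-saved -> restored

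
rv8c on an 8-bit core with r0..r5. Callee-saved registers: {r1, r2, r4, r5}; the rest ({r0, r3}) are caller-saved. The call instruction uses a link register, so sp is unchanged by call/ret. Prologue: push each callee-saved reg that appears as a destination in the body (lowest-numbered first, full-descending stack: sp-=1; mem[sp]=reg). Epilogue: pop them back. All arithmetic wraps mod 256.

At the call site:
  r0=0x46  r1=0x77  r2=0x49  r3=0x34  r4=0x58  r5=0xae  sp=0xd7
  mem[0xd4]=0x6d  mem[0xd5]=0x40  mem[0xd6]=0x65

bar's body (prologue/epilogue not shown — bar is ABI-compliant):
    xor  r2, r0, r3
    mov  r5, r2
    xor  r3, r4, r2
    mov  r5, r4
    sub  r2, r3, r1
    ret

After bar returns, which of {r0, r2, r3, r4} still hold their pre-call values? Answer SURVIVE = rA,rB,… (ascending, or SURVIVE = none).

prologue: push r2 → mem[0xd6]=0x49, sp=0xd6
prologue: push r5 → mem[0xd5]=0xae, sp=0xd5
body[0] xor  r2, r0, r3 → r2=0x72
body[1] mov  r5, r2 → r5=0x72
body[2] xor  r3, r4, r2 → r3=0x2a
body[3] mov  r5, r4 → r5=0x58
body[4] sub  r2, r3, r1 → r2=0xb3
epilogue: pop r5=0xae, sp=0xd6
epilogue: pop r2=0x49, sp=0xd7
r0: caller-saved, written=False
r2: callee-saved, written=True
r3: caller-saved, written=True
r4: callee-saved, written=False

SURVIVE = r0,r2,r4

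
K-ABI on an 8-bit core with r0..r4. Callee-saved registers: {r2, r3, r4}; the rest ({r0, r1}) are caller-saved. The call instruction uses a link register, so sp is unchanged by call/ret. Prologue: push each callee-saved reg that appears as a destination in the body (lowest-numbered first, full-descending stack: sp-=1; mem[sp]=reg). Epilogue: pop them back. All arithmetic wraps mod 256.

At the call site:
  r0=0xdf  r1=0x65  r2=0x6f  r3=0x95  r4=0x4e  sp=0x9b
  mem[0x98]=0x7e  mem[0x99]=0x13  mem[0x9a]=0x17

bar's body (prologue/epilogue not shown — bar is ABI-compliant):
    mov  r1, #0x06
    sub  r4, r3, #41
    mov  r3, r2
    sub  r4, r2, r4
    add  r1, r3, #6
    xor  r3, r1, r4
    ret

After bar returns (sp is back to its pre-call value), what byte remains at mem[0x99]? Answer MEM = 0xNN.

MEM = 0x4e

prologue: push r3 → mem[0x9a]=0x95, sp=0x9a
prologue: push r4 → mem[0x99]=0x4e, sp=0x99
body[0] mov  r1, #0x06 → r1=0x06
body[1] sub  r4, r3, #41 → r4=0x6c
body[2] mov  r3, r2 → r3=0x6f
body[3] sub  r4, r2, r4 → r4=0x03
body[4] add  r1, r3, #6 → r1=0x75
body[5] xor  r3, r1, r4 → r3=0x76
epilogue: pop r4=0x4e, sp=0x9a
epilogue: pop r3=0x95, sp=0x9b
prologue pushed ['r3', 'r4'] at ['0x9a', '0x99']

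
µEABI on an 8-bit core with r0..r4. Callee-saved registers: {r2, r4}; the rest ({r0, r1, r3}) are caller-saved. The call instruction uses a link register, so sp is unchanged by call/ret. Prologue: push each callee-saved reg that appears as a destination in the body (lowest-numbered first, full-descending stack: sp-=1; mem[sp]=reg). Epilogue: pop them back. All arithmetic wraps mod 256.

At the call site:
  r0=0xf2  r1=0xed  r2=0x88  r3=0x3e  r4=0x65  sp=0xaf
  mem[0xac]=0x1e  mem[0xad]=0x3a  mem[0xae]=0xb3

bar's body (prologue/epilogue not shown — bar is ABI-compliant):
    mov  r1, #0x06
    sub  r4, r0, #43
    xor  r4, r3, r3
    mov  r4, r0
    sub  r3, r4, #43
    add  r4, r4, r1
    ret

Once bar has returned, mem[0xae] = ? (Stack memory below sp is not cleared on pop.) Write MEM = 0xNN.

prologue: push r4 -> mem[0xae]=0x65, sp=0xae
body[0] mov  r1, #0x06 -> r1=0x06
body[1] sub  r4, r0, #43 -> r4=0xc7
body[2] xor  r4, r3, r3 -> r4=0x00
body[3] mov  r4, r0 -> r4=0xf2
body[4] sub  r3, r4, #43 -> r3=0xc7
body[5] add  r4, r4, r1 -> r4=0xf8
epilogue: pop r4=0x65, sp=0xaf
prologue pushed ['r4'] at ['0xae']

MEM = 0x65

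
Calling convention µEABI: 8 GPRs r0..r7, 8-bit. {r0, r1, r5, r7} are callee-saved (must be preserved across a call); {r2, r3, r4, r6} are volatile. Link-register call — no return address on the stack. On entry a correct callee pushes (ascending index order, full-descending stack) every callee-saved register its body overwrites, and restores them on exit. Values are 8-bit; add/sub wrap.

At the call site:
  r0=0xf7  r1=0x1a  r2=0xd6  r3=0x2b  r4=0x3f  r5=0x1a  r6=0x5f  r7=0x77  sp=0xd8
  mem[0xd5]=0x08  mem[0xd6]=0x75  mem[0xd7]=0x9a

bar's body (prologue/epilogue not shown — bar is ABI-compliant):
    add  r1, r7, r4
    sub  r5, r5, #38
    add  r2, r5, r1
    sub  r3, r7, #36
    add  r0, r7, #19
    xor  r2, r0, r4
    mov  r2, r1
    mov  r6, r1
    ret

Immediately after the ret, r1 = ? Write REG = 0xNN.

prologue: push r0 → mem[0xd7]=0xf7, sp=0xd7
prologue: push r1 → mem[0xd6]=0x1a, sp=0xd6
prologue: push r5 → mem[0xd5]=0x1a, sp=0xd5
body[0] add  r1, r7, r4 → r1=0xb6
body[1] sub  r5, r5, #38 → r5=0xf4
body[2] add  r2, r5, r1 → r2=0xaa
body[3] sub  r3, r7, #36 → r3=0x53
body[4] add  r0, r7, #19 → r0=0x8a
body[5] xor  r2, r0, r4 → r2=0xb5
body[6] mov  r2, r1 → r2=0xb6
body[7] mov  r6, r1 → r6=0xb6
epilogue: pop r5=0x1a, sp=0xd6
epilogue: pop r1=0x1a, sp=0xd7
epilogue: pop r0=0xf7, sp=0xd8
r1 is callee-saved → restored

REG = 0x1a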